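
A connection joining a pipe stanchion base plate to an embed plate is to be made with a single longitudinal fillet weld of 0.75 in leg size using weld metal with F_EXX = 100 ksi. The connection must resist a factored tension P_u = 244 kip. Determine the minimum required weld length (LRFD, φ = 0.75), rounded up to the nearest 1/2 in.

L = 10.5 in

Throat t_e = 0.707 × 0.75 = 0.5302 in.
φr_n = 0.75 × 0.6 × 100 × 0.5302 = 23.86 kip/in.
L_req = P_u / φr_n = 244 / 23.86 = 10.23 in total.
Round up → use L = 10.5 in.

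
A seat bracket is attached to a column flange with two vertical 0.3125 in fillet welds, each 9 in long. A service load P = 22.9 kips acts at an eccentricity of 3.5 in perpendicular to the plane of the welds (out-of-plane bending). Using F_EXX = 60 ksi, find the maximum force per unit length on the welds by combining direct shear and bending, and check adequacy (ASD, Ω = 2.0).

f_max ≈ 3.23 kip/in; adequate

L_w = 2 × 9 = 18 in; section modulus (unit throat) S = 2 × L²/6 = 27 in².
Direct shear f_v = P/L_w = 22.9/18 = 1.272 kip/in.
Moment M = P × e = 22.9 × 3.5 = 80.15 kip·in; bending f_b = M/S = 2.969 kip/in.
f_max = √(f_v² + f_b²) = √(1.272² + 2.969²) = 3.23 kip/in.
r_n/Ω = (1/2.0) × 0.6 × 60 × (0.707 × 0.3125) = 3.977 kip/in → adequate.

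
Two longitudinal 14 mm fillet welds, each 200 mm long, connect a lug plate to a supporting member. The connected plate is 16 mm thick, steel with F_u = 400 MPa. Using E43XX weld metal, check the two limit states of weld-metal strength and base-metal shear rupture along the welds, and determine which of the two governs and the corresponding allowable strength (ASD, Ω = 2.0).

R_n/Ω ≈ 511 kN (weld metal governs)

E43XX → F_EXX = 430 MPa.
t_e = 0.707 × 14 = 9.898 mm; L = 400 mm.
Weld metal: R_n/Ω = (1/2.0) × 0.6 × 430 × 9.898 × 400 × 10⁻³ = 510.7 kN.
Base metal (shear rupture): R_n/Ω = (1/2.0) × 0.6 × 400 × 16 × 400 × 10⁻³ = 768 kN.
Governing: weld metal.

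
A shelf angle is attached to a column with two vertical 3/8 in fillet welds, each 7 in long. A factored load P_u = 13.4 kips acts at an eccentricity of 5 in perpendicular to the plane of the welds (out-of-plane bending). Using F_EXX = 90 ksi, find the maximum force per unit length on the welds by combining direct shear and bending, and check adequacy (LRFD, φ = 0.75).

L_w = 2 × 7 = 14 in; section modulus (unit throat) S = 2 × L²/6 = 16.33 in².
Direct shear f_v = P/L_w = 13.4/14 = 0.9571 kip/in.
Moment M = P × e = 13.4 × 5 = 67 kip·in; bending f_b = M/S = 4.102 kip/in.
f_max = √(f_v² + f_b²) = √(0.9571² + 4.102²) = 4.212 kip/in.
φr_n = 0.75 × 0.6 × 90 × (0.707 × 0.375) = 10.74 kip/in → adequate.

f_max ≈ 4.21 kip/in; adequate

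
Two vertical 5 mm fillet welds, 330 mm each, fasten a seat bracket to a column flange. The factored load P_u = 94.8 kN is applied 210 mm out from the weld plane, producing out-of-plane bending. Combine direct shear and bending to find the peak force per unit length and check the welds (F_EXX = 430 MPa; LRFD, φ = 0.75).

f_max ≈ 567 N/mm; adequate

L_w = 2 × 330 = 660 mm; section modulus (unit throat) S = 2 × L²/6 = 36300 mm².
Direct shear f_v = P/L_w = 94.8×10³/660 = 143.6 N/mm.
Moment M = P × e = 94.8×10³ × 210 = 19908000 N·mm; bending f_b = M/S = 548.4 N/mm.
f_max = √(f_v² + f_b²) = √(143.6² + 548.4²) = 566.9 N/mm.
φr_n = 0.75 × 0.6 × 430 × (0.707 × 5) = 684 N/mm → adequate.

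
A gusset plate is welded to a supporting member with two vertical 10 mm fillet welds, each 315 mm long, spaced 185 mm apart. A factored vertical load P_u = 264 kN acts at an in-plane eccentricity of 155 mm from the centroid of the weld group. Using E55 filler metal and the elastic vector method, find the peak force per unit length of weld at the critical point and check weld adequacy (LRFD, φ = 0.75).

f_max ≈ 986 N/mm; adequate

E55XX → F_EXX = 550 MPa.
Total weld length L_w = 630 mm. Treat welds as unit-width lines.
Polar moment about centroid: J = 2[d³/12 + d(b/2)²] = 2[315³/12 + 315×92.5²] = 10600000 mm³.
Direct shear f_v = P/L_w = 264×10³ / 630 = 419 N/mm (vertical).
Torsion M = P·e = 264×10³ × 155 = 40920000 N·mm.
Critical point at (x, y) = (92.5, 157.5) from centroid. f_tx = M·y/J = 608 N/mm; f_ty = M·x/J = 357.1 N/mm.
Resultant f_max = √[f_tx² + (f_v + f_ty)²] = √[608² + (419 + 357.1)²] = 985.9 N/mm.
Capacity per unit length: φr_n = 0.75 × 0.6 × 550 × (0.707 × 10) = 1750 N/mm.
985.9 ≤ 1750 → adequate.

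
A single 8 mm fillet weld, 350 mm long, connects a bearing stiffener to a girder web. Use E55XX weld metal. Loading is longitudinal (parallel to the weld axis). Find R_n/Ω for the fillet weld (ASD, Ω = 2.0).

E55XX → F_EXX = 550 MPa.
Effective throat t_e = 0.707 × 8 = 5.656 mm.
Total length L = 350 mm; A_we = 5.656 × 350 = 1980 mm².
F_nw = 0.6 F_EXX = 0.6 × 550 = 330 MPa.
R_n = 330 × 1980 × 10⁻³ = 653.3 kN; R_n/Ω = 653.3/2.0 = 326.6 kN.

R_n/Ω ≈ 327 kN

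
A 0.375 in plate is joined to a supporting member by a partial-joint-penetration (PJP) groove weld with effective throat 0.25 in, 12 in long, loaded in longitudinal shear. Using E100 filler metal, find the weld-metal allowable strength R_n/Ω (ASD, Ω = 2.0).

E100XX → F_EXX = 100 ksi.
Effective throat (given) t_e = 0.25 in.
A_we = 0.25 × 12 = 3 in².
F_nw = 0.6 F_EXX = 60 ksi.
R_n/Ω = (60 × 3) / 2.0 = 90 kips.

R_n/Ω ≈ 90 kips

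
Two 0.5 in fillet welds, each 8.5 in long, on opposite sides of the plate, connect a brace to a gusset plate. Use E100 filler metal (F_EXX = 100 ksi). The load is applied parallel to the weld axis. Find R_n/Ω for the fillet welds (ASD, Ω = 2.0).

Effective throat t_e = 0.707 × 0.5 = 0.3535 in.
Total length L = 17 in; A_we = 0.3535 × 17 = 6.01 in².
F_nw = 0.6 F_EXX = 0.6 × 100 = 60 ksi.
R_n = 60 × 6.01 = 360.6 kip; R_n/Ω = 360.6/2.0 = 180.3 kip.

R_n/Ω ≈ 180 kip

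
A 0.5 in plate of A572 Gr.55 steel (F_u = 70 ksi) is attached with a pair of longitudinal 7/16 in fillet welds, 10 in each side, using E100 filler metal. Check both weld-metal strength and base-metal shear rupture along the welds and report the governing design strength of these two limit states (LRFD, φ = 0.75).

E100XX → F_EXX = 100 ksi.
t_e = 0.707 × 0.4375 = 0.3093 in; L = 20 in.
Weld metal: φR_n = 0.75 × 0.6 × 100 × 0.3093 × 20 = 278.4 kips.
Base metal (shear rupture): φR_n = 0.75 × 0.6 × 70 × 0.5 × 20 = 315 kips.
Governing: weld metal.

φR_n ≈ 278 kips (weld metal governs)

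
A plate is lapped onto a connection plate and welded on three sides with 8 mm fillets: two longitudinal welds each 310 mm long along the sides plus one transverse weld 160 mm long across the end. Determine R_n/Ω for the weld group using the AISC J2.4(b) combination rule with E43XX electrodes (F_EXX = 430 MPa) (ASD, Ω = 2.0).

t_e = 0.707 × 8 = 5.656 mm.
R_nwl = 0.6 × 430 × 5.656 × 620 × 10⁻³ = 904.7 kN (longitudinal, 2 welds).
R_nwt = 0.6 × 430 × 5.656 × 160 × 10⁻³ = 233.5 kN (transverse, base value).
(i) R_nwl + R_nwt = 1138 kN; (ii) 0.85 R_nwl + 1.5 R_nwt = 1119 kN.
R_n = max = 1138 kN [governs: (i)]; R_n/Ω = 569.1 kN.

R_n/Ω ≈ 569 kN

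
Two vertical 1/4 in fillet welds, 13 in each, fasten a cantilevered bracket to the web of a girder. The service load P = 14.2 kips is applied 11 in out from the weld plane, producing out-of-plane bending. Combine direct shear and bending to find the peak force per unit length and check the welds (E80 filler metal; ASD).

f_max ≈ 2.83 kip/in; adequate

E80XX → F_EXX = 80 ksi.
L_w = 2 × 13 = 26 in; section modulus (unit throat) S = 2 × L²/6 = 56.33 in².
Direct shear f_v = P/L_w = 14.2/26 = 0.5462 kip/in.
Moment M = P × e = 14.2 × 11 = 156.2 kip·in; bending f_b = M/S = 2.773 kip/in.
f_max = √(f_v² + f_b²) = √(0.5462² + 2.773²) = 2.826 kip/in.
r_n/Ω = (1/2.0) × 0.6 × 80 × (0.707 × 0.25) = 4.242 kip/in → adequate.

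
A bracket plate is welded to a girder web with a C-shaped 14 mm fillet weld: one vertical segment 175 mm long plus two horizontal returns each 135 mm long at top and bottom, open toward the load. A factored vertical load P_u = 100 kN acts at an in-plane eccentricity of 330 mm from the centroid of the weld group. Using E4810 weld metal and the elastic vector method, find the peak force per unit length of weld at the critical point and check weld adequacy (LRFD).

E48XX → F_EXX = 480 MPa.
Total weld length L_w = 445 mm. Treat welds as unit-width lines.
Centroid: x̄ = 2×135×67.5 / 445 = 40.96 mm from the vertical weld.
Polar moment about centroid: J = I_x + I_y = [175³/12 + 2×135×87.5²] + [175×40.96² + 2(135³/12 + 135×26.54²)] = 3408000 mm³.
Direct shear f_v = P/L_w = 100×10³ / 445 = 224.7 N/mm (vertical).
Torsion M = P·e = 100×10³ × 330 = 33000000 N·mm.
Critical point at (x, y) = (94.04, 87.5) from centroid. f_tx = M·y/J = 847.4 N/mm; f_ty = M·x/J = 910.7 N/mm.
Resultant f_max = √[f_tx² + (f_v + f_ty)²] = √[847.4² + (224.7 + 910.7)²] = 1417 N/mm.
Capacity per unit length: φr_n = 0.75 × 0.6 × 480 × (0.707 × 14) = 2138 N/mm.
1417 ≤ 2138 → adequate.

f_max ≈ 1420 N/mm; adequate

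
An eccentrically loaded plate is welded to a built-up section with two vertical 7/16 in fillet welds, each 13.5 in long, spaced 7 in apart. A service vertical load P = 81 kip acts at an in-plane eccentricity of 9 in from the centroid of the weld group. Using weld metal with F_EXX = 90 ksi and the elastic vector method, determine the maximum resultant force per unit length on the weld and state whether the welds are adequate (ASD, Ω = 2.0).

f_max ≈ 9.25 kip/in; NOT adequate

Total weld length L_w = 27 in. Treat welds as unit-width lines.
Polar moment about centroid: J = 2[d³/12 + d(b/2)²] = 2[13.5³/12 + 13.5×3.5²] = 740.8 in³.
Direct shear f_v = P/L_w = 81 / 27 = 3 kip/in (vertical).
Torsion M = P·e = 81 × 9 = 729 kip·in.
Critical point at (x, y) = (3.5, 6.75) from centroid. f_tx = M·y/J = 6.642 kip/in; f_ty = M·x/J = 3.444 kip/in.
Resultant f_max = √[f_tx² + (f_v + f_ty)²] = √[6.642² + (3 + 3.444)²] = 9.255 kip/in.
Capacity per unit length: r_n/Ω = (1/2.0) × 0.6 × 90 × (0.707 × 0.4375) = 8.351 kip/in.
9.255 > 8.351 → NOT adequate.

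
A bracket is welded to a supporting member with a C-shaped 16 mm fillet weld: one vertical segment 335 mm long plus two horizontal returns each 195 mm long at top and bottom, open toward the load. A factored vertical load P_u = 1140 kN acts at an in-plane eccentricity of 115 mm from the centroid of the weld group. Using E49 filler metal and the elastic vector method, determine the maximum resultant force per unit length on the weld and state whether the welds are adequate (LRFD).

f_max ≈ 2970 N/mm; NOT adequate

E49XX → F_EXX = 490 MPa.
Total weld length L_w = 725 mm. Treat welds as unit-width lines.
Centroid: x̄ = 2×195×97.5 / 725 = 52.45 mm from the vertical weld.
Polar moment about centroid: J = I_x + I_y = [335³/12 + 2×195×167.5²] + [335×52.45² + 2(195³/12 + 195×45.05²)] = 17020000 mm³.
Direct shear f_v = P/L_w = 1140×10³ / 725 = 1572 N/mm (vertical).
Torsion M = P·e = 1140×10³ × 115 = 131100000 N·mm.
Critical point at (x, y) = (142.6, 167.5) from centroid. f_tx = M·y/J = 1290 N/mm; f_ty = M·x/J = 1098 N/mm.
Resultant f_max = √[f_tx² + (f_v + f_ty)²] = √[1290² + (1572 + 1098)²] = 2965 N/mm.
Capacity per unit length: φr_n = 0.75 × 0.6 × 490 × (0.707 × 16) = 2494 N/mm.
2965 > 2494 → NOT adequate.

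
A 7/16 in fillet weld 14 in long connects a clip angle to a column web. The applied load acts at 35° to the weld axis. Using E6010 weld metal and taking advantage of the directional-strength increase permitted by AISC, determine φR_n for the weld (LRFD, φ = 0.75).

φR_n ≈ 142 kip

E60XX → F_EXX = 60 ksi.
t_e = 0.707 × 0.4375 = 0.3093 in; A_we = 0.3093 × 14 = 4.33 in².
Directional factor: 1.0 + 0.5 sin^1.5(35°) = 1.217.
F_nw = 0.6 × 60 × 1.217 = 43.82 ksi.
φR_n = 0.75 × 43.82 × 4.33 = 142.3 kip.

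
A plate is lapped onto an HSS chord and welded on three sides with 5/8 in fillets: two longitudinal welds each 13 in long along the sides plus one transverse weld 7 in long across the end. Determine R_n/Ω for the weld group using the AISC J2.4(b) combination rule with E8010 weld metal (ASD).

E80XX → F_EXX = 80 ksi.
t_e = 0.707 × 0.625 = 0.4419 in.
R_nwl = 0.6 × 80 × 0.4419 × 26 = 551.5 kips (longitudinal, 2 welds).
R_nwt = 0.6 × 80 × 0.4419 × 7 = 148.5 kips (transverse, base value).
(i) R_nwl + R_nwt = 699.9 kips; (ii) 0.85 R_nwl + 1.5 R_nwt = 691.4 kips.
R_n = max = 699.9 kips [governs: (i)]; R_n/Ω = 350 kips.

R_n/Ω ≈ 350 kips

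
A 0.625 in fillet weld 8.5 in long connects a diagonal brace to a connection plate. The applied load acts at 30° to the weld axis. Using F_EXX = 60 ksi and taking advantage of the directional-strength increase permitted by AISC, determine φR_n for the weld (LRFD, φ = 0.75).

t_e = 0.707 × 0.625 = 0.4419 in; A_we = 0.4419 × 8.5 = 3.756 in².
Directional factor: 1.0 + 0.5 sin^1.5(30°) = 1.177.
F_nw = 0.6 × 60 × 1.177 = 42.36 ksi.
φR_n = 0.75 × 42.36 × 3.756 = 119.3 kip.

φR_n ≈ 119 kip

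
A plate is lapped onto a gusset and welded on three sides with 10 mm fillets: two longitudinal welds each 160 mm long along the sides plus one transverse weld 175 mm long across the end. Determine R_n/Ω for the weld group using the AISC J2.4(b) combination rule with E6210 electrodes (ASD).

R_n/Ω ≈ 703 kN

E62XX → F_EXX = 620 MPa.
t_e = 0.707 × 10 = 7.07 mm.
R_nwl = 0.6 × 620 × 7.07 × 320 × 10⁻³ = 841.6 kN (longitudinal, 2 welds).
R_nwt = 0.6 × 620 × 7.07 × 175 × 10⁻³ = 460.3 kN (transverse, base value).
(i) R_nwl + R_nwt = 1302 kN; (ii) 0.85 R_nwl + 1.5 R_nwt = 1406 kN.
R_n = max = 1406 kN [governs: (ii)]; R_n/Ω = 702.9 kN.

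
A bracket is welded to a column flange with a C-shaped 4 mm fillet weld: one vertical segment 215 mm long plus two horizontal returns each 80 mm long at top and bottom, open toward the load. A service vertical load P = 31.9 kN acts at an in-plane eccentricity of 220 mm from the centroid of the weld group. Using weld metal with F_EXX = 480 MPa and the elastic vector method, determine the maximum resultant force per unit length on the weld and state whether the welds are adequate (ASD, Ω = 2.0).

f_max ≈ 351 N/mm; adequate

Total weld length L_w = 375 mm. Treat welds as unit-width lines.
Centroid: x̄ = 2×80×40 / 375 = 17.07 mm from the vertical weld.
Polar moment about centroid: J = I_x + I_y = [215³/12 + 2×80×107.5²] + [215×17.07² + 2(80³/12 + 80×22.93²)] = 2909000 mm³.
Direct shear f_v = P/L_w = 31.9×10³ / 375 = 85.07 N/mm (vertical).
Torsion M = P·e = 31.9×10³ × 220 = 7018000 N·mm.
Critical point at (x, y) = (62.93, 107.5) from centroid. f_tx = M·y/J = 259.3 N/mm; f_ty = M·x/J = 151.8 N/mm.
Resultant f_max = √[f_tx² + (f_v + f_ty)²] = √[259.3² + (85.07 + 151.8)²] = 351.2 N/mm.
Capacity per unit length: r_n/Ω = (1/2.0) × 0.6 × 480 × (0.707 × 4) = 407.2 N/mm.
351.2 ≤ 407.2 → adequate.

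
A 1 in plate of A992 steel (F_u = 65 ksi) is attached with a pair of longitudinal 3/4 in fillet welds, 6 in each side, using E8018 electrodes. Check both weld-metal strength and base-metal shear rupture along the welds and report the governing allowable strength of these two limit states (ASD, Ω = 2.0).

R_n/Ω ≈ 153 kip (weld metal governs)

E80XX → F_EXX = 80 ksi.
t_e = 0.707 × 0.75 = 0.5302 in; L = 12 in.
Weld metal: R_n/Ω = (1/2.0) × 0.6 × 80 × 0.5302 × 12 = 152.7 kip.
Base metal (shear rupture): R_n/Ω = (1/2.0) × 0.6 × 65 × 1 × 12 = 234 kip.
Governing: weld metal.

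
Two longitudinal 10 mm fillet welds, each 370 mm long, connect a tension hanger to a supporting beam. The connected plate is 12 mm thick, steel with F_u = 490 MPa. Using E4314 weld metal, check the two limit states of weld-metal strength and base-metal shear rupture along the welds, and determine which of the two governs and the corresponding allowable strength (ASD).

E43XX → F_EXX = 430 MPa.
t_e = 0.707 × 10 = 7.07 mm; L = 740 mm.
Weld metal: R_n/Ω = (1/2.0) × 0.6 × 430 × 7.07 × 740 × 10⁻³ = 674.9 kN.
Base metal (shear rupture): R_n/Ω = (1/2.0) × 0.6 × 490 × 12 × 740 × 10⁻³ = 1305 kN.
Governing: weld metal.

R_n/Ω ≈ 675 kN (weld metal governs)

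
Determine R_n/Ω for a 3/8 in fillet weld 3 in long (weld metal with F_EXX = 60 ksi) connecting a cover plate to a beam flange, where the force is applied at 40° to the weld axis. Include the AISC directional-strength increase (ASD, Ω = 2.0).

t_e = 0.707 × 0.375 = 0.2651 in; A_we = 0.2651 × 3 = 0.7954 in².
Directional factor: 1.0 + 0.5 sin^1.5(40°) = 1.258.
F_nw = 0.6 × 60 × 1.258 = 45.28 ksi.
R_n/Ω = (45.28 × 0.7954) / 2.0 = 18.01 kips.

R_n/Ω ≈ 18 kips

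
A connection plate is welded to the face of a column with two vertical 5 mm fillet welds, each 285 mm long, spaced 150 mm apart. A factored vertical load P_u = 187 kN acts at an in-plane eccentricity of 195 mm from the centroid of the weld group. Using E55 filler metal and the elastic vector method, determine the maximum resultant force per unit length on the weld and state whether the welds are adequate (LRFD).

E55XX → F_EXX = 550 MPa.
Total weld length L_w = 570 mm. Treat welds as unit-width lines.
Polar moment about centroid: J = 2[d³/12 + d(b/2)²] = 2[285³/12 + 285×75²] = 7064000 mm³.
Direct shear f_v = P/L_w = 187×10³ / 570 = 328.1 N/mm (vertical).
Torsion M = P·e = 187×10³ × 195 = 36465000 N·mm.
Critical point at (x, y) = (75, 142.5) from centroid. f_tx = M·y/J = 735.6 N/mm; f_ty = M·x/J = 387.1 N/mm.
Resultant f_max = √[f_tx² + (f_v + f_ty)²] = √[735.6² + (328.1 + 387.1)²] = 1026 N/mm.
Capacity per unit length: φr_n = 0.75 × 0.6 × 550 × (0.707 × 5) = 874.9 N/mm.
1026 > 874.9 → NOT adequate.

f_max ≈ 1030 N/mm; NOT adequate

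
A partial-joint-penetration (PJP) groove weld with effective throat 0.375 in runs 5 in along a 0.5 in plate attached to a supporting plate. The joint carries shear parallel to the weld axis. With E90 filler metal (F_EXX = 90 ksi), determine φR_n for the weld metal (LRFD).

φR_n ≈ 75.9 kips

Effective throat (given) t_e = 0.375 in.
A_we = 0.375 × 5 = 1.875 in².
F_nw = 0.6 F_EXX = 54 ksi.
φR_n = 0.75 × 54 × 1.875 = 75.94 kips.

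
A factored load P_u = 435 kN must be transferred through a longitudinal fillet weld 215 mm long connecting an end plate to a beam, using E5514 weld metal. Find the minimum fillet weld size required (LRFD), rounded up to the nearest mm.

w = 12 mm

E55XX → F_EXX = 550 MPa.
Total weld length L = 215 mm.
Required throat t_e = P_u / (φ × 0.6 F_EXX × L) = 435 / (0.75 × 0.6 × 550 × 215 × 10⁻³) = 8.175 mm.
Required leg w = t_e / 0.707 = 11.56 mm → use 12 mm.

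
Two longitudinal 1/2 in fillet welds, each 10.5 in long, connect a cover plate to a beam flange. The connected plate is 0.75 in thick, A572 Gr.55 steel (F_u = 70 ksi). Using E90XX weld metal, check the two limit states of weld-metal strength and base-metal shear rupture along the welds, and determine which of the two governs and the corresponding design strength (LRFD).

E90XX → F_EXX = 90 ksi.
t_e = 0.707 × 0.5 = 0.3535 in; L = 21 in.
Weld metal: φR_n = 0.75 × 0.6 × 90 × 0.3535 × 21 = 300.7 kips.
Base metal (shear rupture): φR_n = 0.75 × 0.6 × 70 × 0.75 × 21 = 496.1 kips.
Governing: weld metal.

φR_n ≈ 301 kips (weld metal governs)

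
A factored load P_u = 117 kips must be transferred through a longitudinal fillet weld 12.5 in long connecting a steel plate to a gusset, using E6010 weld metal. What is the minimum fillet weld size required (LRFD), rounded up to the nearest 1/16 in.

w = 1/2 in

E60XX → F_EXX = 60 ksi.
Total weld length L = 12.5 in.
Required throat t_e = P_u / (φ × 0.6 F_EXX × L) = 117 / (0.75 × 0.6 × 60 × 12.5) = 0.3467 in.
Required leg w = t_e / 0.707 = 0.4903 in → use 1/2 in.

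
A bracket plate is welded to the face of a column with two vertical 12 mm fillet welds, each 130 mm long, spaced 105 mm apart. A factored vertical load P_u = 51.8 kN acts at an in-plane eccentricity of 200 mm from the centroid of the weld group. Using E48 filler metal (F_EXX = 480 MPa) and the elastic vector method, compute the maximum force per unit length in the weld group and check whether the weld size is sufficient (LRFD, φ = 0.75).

Total weld length L_w = 260 mm. Treat welds as unit-width lines.
Polar moment about centroid: J = 2[d³/12 + d(b/2)²] = 2[130³/12 + 130×52.5²] = 1083000 mm³.
Direct shear f_v = P/L_w = 51.8×10³ / 260 = 199.2 N/mm (vertical).
Torsion M = P·e = 51.8×10³ × 200 = 10360000 N·mm.
Critical point at (x, y) = (52.5, 65) from centroid. f_tx = M·y/J = 621.9 N/mm; f_ty = M·x/J = 502.3 N/mm.
Resultant f_max = √[f_tx² + (f_v + f_ty)²] = √[621.9² + (199.2 + 502.3)²] = 937.5 N/mm.
Capacity per unit length: φr_n = 0.75 × 0.6 × 480 × (0.707 × 12) = 1833 N/mm.
937.5 ≤ 1833 → adequate.

f_max ≈ 938 N/mm; adequate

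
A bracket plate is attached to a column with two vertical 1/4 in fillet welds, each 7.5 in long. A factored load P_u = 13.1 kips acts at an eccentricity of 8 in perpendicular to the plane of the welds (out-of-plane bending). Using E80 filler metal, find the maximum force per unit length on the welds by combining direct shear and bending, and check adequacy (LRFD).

f_max ≈ 5.66 kip/in; adequate

E80XX → F_EXX = 80 ksi.
L_w = 2 × 7.5 = 15 in; section modulus (unit throat) S = 2 × L²/6 = 18.75 in².
Direct shear f_v = P/L_w = 13.1/15 = 0.8733 kip/in.
Moment M = P × e = 13.1 × 8 = 104.8 kip·in; bending f_b = M/S = 5.589 kip/in.
f_max = √(f_v² + f_b²) = √(0.8733² + 5.589²) = 5.657 kip/in.
φr_n = 0.75 × 0.6 × 80 × (0.707 × 0.25) = 6.363 kip/in → adequate.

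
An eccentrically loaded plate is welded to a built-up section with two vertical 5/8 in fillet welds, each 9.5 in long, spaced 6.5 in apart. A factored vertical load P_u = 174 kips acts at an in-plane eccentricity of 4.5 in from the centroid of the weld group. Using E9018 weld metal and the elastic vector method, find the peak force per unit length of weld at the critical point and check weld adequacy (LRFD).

f_max ≈ 19.8 kip/in; NOT adequate

E90XX → F_EXX = 90 ksi.
Total weld length L_w = 19 in. Treat welds as unit-width lines.
Polar moment about centroid: J = 2[d³/12 + d(b/2)²] = 2[9.5³/12 + 9.5×3.25²] = 343.6 in³.
Direct shear f_v = P/L_w = 174 / 19 = 9.158 kip/in (vertical).
Torsion M = P·e = 174 × 4.5 = 783 kip·in.
Critical point at (x, y) = (3.25, 4.75) from centroid. f_tx = M·y/J = 10.82 kip/in; f_ty = M·x/J = 7.407 kip/in.
Resultant f_max = √[f_tx² + (f_v + f_ty)²] = √[10.82² + (9.158 + 7.407)²] = 19.79 kip/in.
Capacity per unit length: φr_n = 0.75 × 0.6 × 90 × (0.707 × 0.625) = 17.9 kip/in.
19.79 > 17.9 → NOT adequate.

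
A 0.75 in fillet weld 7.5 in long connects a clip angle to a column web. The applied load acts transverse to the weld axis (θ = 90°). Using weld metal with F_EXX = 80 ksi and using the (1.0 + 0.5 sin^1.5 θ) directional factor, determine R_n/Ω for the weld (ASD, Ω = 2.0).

R_n/Ω ≈ 143 kips

t_e = 0.707 × 0.75 = 0.5302 in; A_we = 0.5302 × 7.5 = 3.977 in².
Directional factor: 1.0 + 0.5 sin^1.5(90°) = 1.5.
F_nw = 0.6 × 80 × 1.5 = 72 ksi.
R_n/Ω = (72 × 3.977) / 2.0 = 143.2 kips.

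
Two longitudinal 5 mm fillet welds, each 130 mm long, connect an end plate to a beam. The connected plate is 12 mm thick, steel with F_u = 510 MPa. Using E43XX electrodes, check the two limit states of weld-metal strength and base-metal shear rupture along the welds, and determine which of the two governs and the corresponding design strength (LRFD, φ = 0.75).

E43XX → F_EXX = 430 MPa.
t_e = 0.707 × 5 = 3.535 mm; L = 260 mm.
Weld metal: φR_n = 0.75 × 0.6 × 430 × 3.535 × 260 × 10⁻³ = 177.8 kN.
Base metal (shear rupture): φR_n = 0.75 × 0.6 × 510 × 12 × 260 × 10⁻³ = 716 kN.
Governing: weld metal.

φR_n ≈ 178 kN (weld metal governs)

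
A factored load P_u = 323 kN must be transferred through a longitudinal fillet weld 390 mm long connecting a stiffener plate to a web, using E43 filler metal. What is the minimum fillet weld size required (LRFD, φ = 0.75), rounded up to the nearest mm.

E43XX → F_EXX = 430 MPa.
Total weld length L = 390 mm.
Required throat t_e = P_u / (φ × 0.6 F_EXX × L) = 323 / (0.75 × 0.6 × 430 × 390 × 10⁻³) = 4.28 mm.
Required leg w = t_e / 0.707 = 6.054 mm → use 7 mm.

w = 7 mm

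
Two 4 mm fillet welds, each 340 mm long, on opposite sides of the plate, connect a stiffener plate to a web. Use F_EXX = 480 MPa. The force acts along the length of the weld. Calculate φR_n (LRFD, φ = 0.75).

φR_n ≈ 415 kN

Effective throat t_e = 0.707 × 4 = 2.828 mm.
Total length L = 680 mm; A_we = 2.828 × 680 = 1923 mm².
F_nw = 0.6 F_EXX = 0.6 × 480 = 288 MPa.
φR_n = 0.75 × 288 × 1923 × 10⁻³ = 415.4 kN.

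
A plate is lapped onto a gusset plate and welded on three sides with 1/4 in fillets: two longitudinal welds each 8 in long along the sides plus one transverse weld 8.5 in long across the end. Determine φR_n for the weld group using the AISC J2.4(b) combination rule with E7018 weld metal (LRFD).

E70XX → F_EXX = 70 ksi.
t_e = 0.707 × 0.25 = 0.1767 in.
R_nwl = 0.6 × 70 × 0.1767 × 16 = 118.8 kip (longitudinal, 2 welds).
R_nwt = 0.6 × 70 × 0.1767 × 8.5 = 63.1 kip (transverse, base value).
(i) R_nwl + R_nwt = 181.9 kip; (ii) 0.85 R_nwl + 1.5 R_nwt = 195.6 kip.
R_n = max = 195.6 kip [governs: (ii)]; φR_n = 146.7 kip.

φR_n ≈ 147 kip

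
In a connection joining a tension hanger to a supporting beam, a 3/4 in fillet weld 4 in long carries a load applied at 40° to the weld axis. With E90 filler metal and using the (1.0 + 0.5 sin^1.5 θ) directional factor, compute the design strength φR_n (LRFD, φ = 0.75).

φR_n ≈ 108 kip

E90XX → F_EXX = 90 ksi.
t_e = 0.707 × 0.75 = 0.5302 in; A_we = 0.5302 × 4 = 2.121 in².
Directional factor: 1.0 + 0.5 sin^1.5(40°) = 1.258.
F_nw = 0.6 × 90 × 1.258 = 67.91 ksi.
φR_n = 0.75 × 67.91 × 2.121 = 108 kip.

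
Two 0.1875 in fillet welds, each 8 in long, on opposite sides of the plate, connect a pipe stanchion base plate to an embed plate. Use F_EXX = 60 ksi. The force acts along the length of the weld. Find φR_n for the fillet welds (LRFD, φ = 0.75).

Effective throat t_e = 0.707 × 0.1875 = 0.1326 in.
Total length L = 16 in; A_we = 0.1326 × 16 = 2.121 in².
F_nw = 0.6 F_EXX = 0.6 × 60 = 36 ksi.
φR_n = 0.75 × 36 × 2.121 = 57.27 kips.

φR_n ≈ 57.3 kips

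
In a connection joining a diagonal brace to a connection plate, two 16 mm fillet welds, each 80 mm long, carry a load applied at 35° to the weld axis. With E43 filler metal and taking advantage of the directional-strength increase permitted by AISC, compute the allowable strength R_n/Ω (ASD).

E43XX → F_EXX = 430 MPa.
t_e = 0.707 × 16 = 11.31 mm; A_we = 11.31 × 160 = 1810 mm².
Directional factor: 1.0 + 0.5 sin^1.5(35°) = 1.217.
F_nw = 0.6 × 430 × 1.217 = 314 MPa.
R_n/Ω = (314 × 1810) / 2.0 × 10⁻³ = 284.2 kN.

R_n/Ω ≈ 284 kN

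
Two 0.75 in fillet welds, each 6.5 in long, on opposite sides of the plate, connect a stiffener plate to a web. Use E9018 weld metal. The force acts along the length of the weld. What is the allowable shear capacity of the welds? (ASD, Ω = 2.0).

R_n/Ω ≈ 186 kips

E90XX → F_EXX = 90 ksi.
Effective throat t_e = 0.707 × 0.75 = 0.5302 in.
Total length L = 13 in; A_we = 0.5302 × 13 = 6.893 in².
F_nw = 0.6 F_EXX = 0.6 × 90 = 54 ksi.
R_n = 54 × 6.893 = 372.2 kips; R_n/Ω = 372.2/2.0 = 186.1 kips.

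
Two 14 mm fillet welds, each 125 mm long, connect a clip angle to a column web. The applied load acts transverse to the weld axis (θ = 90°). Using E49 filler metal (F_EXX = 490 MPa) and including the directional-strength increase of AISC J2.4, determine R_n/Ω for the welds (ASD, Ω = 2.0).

R_n/Ω ≈ 546 kN

t_e = 0.707 × 14 = 9.898 mm; A_we = 9.898 × 250 = 2474 mm².
Directional factor: 1.0 + 0.5 sin^1.5(90°) = 1.5.
F_nw = 0.6 × 490 × 1.5 = 441 MPa.
R_n/Ω = (441 × 2474) / 2.0 × 10⁻³ = 545.6 kN.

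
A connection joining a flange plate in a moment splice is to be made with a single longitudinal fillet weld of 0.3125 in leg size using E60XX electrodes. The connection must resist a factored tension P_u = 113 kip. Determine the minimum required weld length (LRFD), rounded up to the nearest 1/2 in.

L = 19 in

E60XX → F_EXX = 60 ksi.
Throat t_e = 0.707 × 0.3125 = 0.2209 in.
φr_n = 0.75 × 0.6 × 60 × 0.2209 = 5.965 kip/in.
L_req = P_u / φr_n = 113 / 5.965 = 18.94 in total.
Round up → use L = 19 in.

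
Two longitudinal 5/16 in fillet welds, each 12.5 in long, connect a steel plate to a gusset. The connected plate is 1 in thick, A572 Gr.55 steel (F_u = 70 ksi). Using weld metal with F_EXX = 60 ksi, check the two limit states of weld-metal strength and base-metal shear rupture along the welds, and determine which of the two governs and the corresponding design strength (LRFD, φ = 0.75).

φR_n ≈ 149 kips (weld metal governs)

t_e = 0.707 × 0.3125 = 0.2209 in; L = 25 in.
Weld metal: φR_n = 0.75 × 0.6 × 60 × 0.2209 × 25 = 149.1 kips.
Base metal (shear rupture): φR_n = 0.75 × 0.6 × 70 × 1 × 25 = 787.5 kips.
Governing: weld metal.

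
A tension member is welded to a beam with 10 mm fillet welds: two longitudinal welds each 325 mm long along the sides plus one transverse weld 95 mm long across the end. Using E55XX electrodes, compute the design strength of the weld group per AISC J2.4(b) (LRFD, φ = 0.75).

E55XX → F_EXX = 550 MPa.
t_e = 0.707 × 10 = 7.07 mm.
R_nwl = 0.6 × 550 × 7.07 × 650 × 10⁻³ = 1517 kN (longitudinal, 2 welds).
R_nwt = 0.6 × 550 × 7.07 × 95 × 10⁻³ = 221.6 kN (transverse, base value).
(i) R_nwl + R_nwt = 1738 kN; (ii) 0.85 R_nwl + 1.5 R_nwt = 1622 kN.
R_n = max = 1738 kN [governs: (i)]; φR_n = 1304 kN.

φR_n ≈ 1300 kN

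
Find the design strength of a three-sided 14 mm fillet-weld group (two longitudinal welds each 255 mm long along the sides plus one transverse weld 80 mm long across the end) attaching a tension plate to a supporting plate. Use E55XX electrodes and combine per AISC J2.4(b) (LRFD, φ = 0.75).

E55XX → F_EXX = 550 MPa.
t_e = 0.707 × 14 = 9.898 mm.
R_nwl = 0.6 × 550 × 9.898 × 510 × 10⁻³ = 1666 kN (longitudinal, 2 welds).
R_nwt = 0.6 × 550 × 9.898 × 80 × 10⁻³ = 261.3 kN (transverse, base value).
(i) R_nwl + R_nwt = 1927 kN; (ii) 0.85 R_nwl + 1.5 R_nwt = 1808 kN.
R_n = max = 1927 kN [governs: (i)]; φR_n = 1445 kN.

φR_n ≈ 1450 kN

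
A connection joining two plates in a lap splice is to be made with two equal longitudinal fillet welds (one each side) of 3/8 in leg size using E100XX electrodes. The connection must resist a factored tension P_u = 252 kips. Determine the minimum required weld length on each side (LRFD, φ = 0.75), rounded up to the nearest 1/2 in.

E100XX → F_EXX = 100 ksi.
Throat t_e = 0.707 × 0.375 = 0.2651 in.
φr_n = 0.75 × 0.6 × 100 × 0.2651 = 11.93 kips/in.
L_req = P_u / φr_n = 252 / 11.93 = 21.12 in total.
Per side: 21.12 / 2 = 10.56 in.
Round up → use L = 11 in on each side.

L = 11 in on each side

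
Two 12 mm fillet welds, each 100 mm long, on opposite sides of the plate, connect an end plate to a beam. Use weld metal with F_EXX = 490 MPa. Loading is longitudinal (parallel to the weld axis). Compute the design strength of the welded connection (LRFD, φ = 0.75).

φR_n ≈ 374 kN

Effective throat t_e = 0.707 × 12 = 8.484 mm.
Total length L = 200 mm; A_we = 8.484 × 200 = 1697 mm².
F_nw = 0.6 F_EXX = 0.6 × 490 = 294 MPa.
φR_n = 0.75 × 294 × 1697 × 10⁻³ = 374.1 kN.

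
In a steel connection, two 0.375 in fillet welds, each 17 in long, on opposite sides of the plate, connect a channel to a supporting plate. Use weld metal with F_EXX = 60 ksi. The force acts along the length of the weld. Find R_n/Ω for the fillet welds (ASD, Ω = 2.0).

R_n/Ω ≈ 162 kip

Effective throat t_e = 0.707 × 0.375 = 0.2651 in.
Total length L = 34 in; A_we = 0.2651 × 34 = 9.014 in².
F_nw = 0.6 F_EXX = 0.6 × 60 = 36 ksi.
R_n = 36 × 9.014 = 324.5 kip; R_n/Ω = 324.5/2.0 = 162.3 kip.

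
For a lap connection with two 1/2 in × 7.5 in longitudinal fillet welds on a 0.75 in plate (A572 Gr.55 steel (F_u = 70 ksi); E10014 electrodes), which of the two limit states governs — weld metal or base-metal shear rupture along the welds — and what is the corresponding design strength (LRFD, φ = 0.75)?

E100XX → F_EXX = 100 ksi.
t_e = 0.707 × 0.5 = 0.3535 in; L = 15 in.
Weld metal: φR_n = 0.75 × 0.6 × 100 × 0.3535 × 15 = 238.6 kip.
Base metal (shear rupture): φR_n = 0.75 × 0.6 × 70 × 0.75 × 15 = 354.4 kip.
Governing: weld metal.

φR_n ≈ 239 kip (weld metal governs)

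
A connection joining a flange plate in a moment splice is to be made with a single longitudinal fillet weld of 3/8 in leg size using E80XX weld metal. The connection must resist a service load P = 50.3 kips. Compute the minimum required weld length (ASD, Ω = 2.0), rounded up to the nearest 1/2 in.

L = 8 in

E80XX → F_EXX = 80 ksi.
Throat t_e = 0.707 × 0.375 = 0.2651 in.
r_n/Ω = (0.6 × 80 × 0.2651) / 2.0 = 6.363 kip/in.
L_req = P / (r_n/Ω) = 50.3 / 6.363 = 7.905 in total.
Round up → use L = 8 in.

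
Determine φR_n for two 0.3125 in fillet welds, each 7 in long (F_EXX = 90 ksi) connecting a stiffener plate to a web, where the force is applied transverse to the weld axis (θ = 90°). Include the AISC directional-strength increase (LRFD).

t_e = 0.707 × 0.3125 = 0.2209 in; A_we = 0.2209 × 14 = 3.093 in².
Directional factor: 1.0 + 0.5 sin^1.5(90°) = 1.5.
F_nw = 0.6 × 90 × 1.5 = 81 ksi.
φR_n = 0.75 × 81 × 3.093 = 187.9 kips.

φR_n ≈ 188 kips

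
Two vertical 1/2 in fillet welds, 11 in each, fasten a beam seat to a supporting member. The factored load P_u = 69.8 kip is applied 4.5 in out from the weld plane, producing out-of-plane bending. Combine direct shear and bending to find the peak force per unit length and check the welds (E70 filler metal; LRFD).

f_max ≈ 8.41 kip/in; adequate

E70XX → F_EXX = 70 ksi.
L_w = 2 × 11 = 22 in; section modulus (unit throat) S = 2 × L²/6 = 40.33 in².
Direct shear f_v = P/L_w = 69.8/22 = 3.173 kip/in.
Moment M = P × e = 69.8 × 4.5 = 314.1 kip·in; bending f_b = M/S = 7.788 kip/in.
f_max = √(f_v² + f_b²) = √(3.173² + 7.788²) = 8.409 kip/in.
φr_n = 0.75 × 0.6 × 70 × (0.707 × 0.5) = 11.14 kip/in → adequate.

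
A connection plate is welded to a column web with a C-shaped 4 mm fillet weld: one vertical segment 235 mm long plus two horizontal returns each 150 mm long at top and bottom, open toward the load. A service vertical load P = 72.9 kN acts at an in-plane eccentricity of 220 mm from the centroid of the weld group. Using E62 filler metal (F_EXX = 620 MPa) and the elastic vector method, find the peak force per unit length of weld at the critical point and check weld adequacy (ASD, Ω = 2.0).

Total weld length L_w = 535 mm. Treat welds as unit-width lines.
Centroid: x̄ = 2×150×75 / 535 = 42.06 mm from the vertical weld.
Polar moment about centroid: J = I_x + I_y = [235³/12 + 2×150×117.5²] + [235×42.06² + 2(150³/12 + 150×32.94²)] = 6527000 mm³.
Direct shear f_v = P/L_w = 72.9×10³ / 535 = 136.3 N/mm (vertical).
Torsion M = P·e = 72.9×10³ × 220 = 16038000 N·mm.
Critical point at (x, y) = (107.9, 117.5) from centroid. f_tx = M·y/J = 288.7 N/mm; f_ty = M·x/J = 265.2 N/mm.
Resultant f_max = √[f_tx² + (f_v + f_ty)²] = √[288.7² + (136.3 + 265.2)²] = 494.5 N/mm.
Capacity per unit length: r_n/Ω = (1/2.0) × 0.6 × 620 × (0.707 × 4) = 526 N/mm.
494.5 ≤ 526 → adequate.

f_max ≈ 495 N/mm; adequate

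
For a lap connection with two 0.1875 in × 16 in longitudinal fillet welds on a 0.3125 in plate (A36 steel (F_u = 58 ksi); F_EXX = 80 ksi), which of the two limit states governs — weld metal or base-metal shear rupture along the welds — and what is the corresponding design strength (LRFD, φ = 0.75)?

φR_n ≈ 153 kips (weld metal governs)

t_e = 0.707 × 0.1875 = 0.1326 in; L = 32 in.
Weld metal: φR_n = 0.75 × 0.6 × 80 × 0.1326 × 32 = 152.7 kips.
Base metal (shear rupture): φR_n = 0.75 × 0.6 × 58 × 0.3125 × 32 = 261 kips.
Governing: weld metal.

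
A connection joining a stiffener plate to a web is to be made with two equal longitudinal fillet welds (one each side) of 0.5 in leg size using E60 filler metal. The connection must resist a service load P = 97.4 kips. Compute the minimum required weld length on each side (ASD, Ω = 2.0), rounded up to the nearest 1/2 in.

E60XX → F_EXX = 60 ksi.
Throat t_e = 0.707 × 0.5 = 0.3535 in.
r_n/Ω = (0.6 × 60 × 0.3535) / 2.0 = 6.363 kip/in.
L_req = P / (r_n/Ω) = 97.4 / 6.363 = 15.31 in total.
Per side: 15.31 / 2 = 7.654 in.
Round up → use L = 8 in on each side.

L = 8 in on each side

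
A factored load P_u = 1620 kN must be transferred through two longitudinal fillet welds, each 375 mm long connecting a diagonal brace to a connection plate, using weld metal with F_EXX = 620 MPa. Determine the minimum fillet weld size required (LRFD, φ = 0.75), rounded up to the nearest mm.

Total weld length L = 750 mm.
Required throat t_e = P_u / (φ × 0.6 F_EXX × L) = 1620 / (0.75 × 0.6 × 620 × 750 × 10⁻³) = 7.742 mm.
Required leg w = t_e / 0.707 = 10.95 mm → use 11 mm.

w = 11 mm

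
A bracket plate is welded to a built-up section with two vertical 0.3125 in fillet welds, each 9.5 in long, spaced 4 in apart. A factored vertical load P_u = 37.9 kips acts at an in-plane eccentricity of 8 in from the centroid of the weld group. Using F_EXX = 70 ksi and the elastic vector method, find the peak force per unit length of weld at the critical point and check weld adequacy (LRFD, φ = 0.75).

f_max ≈ 8.12 kip/in; NOT adequate

Total weld length L_w = 19 in. Treat welds as unit-width lines.
Polar moment about centroid: J = 2[d³/12 + d(b/2)²] = 2[9.5³/12 + 9.5×2²] = 218.9 in³.
Direct shear f_v = P/L_w = 37.9 / 19 = 1.995 kip/in (vertical).
Torsion M = P·e = 37.9 × 8 = 303.2 kip·in.
Critical point at (x, y) = (2, 4.75) from centroid. f_tx = M·y/J = 6.579 kip/in; f_ty = M·x/J = 2.77 kip/in.
Resultant f_max = √[f_tx² + (f_v + f_ty)²] = √[6.579² + (1.995 + 2.77)²] = 8.124 kip/in.
Capacity per unit length: φr_n = 0.75 × 0.6 × 70 × (0.707 × 0.3125) = 6.96 kip/in.
8.124 > 6.96 → NOT adequate.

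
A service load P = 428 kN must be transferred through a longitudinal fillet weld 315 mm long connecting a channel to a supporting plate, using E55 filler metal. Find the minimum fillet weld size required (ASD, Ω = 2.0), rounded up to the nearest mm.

w = 12 mm

E55XX → F_EXX = 550 MPa.
Total weld length L = 315 mm.
Required throat t_e = P × Ω / (0.6 F_EXX × L) = 428 × 2.0 / (0.6 × 550 × 315 × 10⁻³) = 8.235 mm.
Required leg w = t_e / 0.707 = 11.65 mm → use 12 mm.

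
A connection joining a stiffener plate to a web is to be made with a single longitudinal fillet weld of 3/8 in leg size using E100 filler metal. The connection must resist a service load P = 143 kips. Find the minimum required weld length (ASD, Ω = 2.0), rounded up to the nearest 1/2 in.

E100XX → F_EXX = 100 ksi.
Throat t_e = 0.707 × 0.375 = 0.2651 in.
r_n/Ω = (0.6 × 100 × 0.2651) / 2.0 = 7.954 kip/in.
L_req = P / (r_n/Ω) = 143 / 7.954 = 17.98 in total.
Round up → use L = 18 in.

L = 18 in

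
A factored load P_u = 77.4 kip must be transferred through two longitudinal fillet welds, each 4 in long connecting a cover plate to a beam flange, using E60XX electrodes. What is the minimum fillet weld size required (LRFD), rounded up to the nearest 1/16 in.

w = 9/16 in

E60XX → F_EXX = 60 ksi.
Total weld length L = 8 in.
Required throat t_e = P_u / (φ × 0.6 F_EXX × L) = 77.4 / (0.75 × 0.6 × 60 × 8) = 0.3583 in.
Required leg w = t_e / 0.707 = 0.5068 in → use 9/16 in.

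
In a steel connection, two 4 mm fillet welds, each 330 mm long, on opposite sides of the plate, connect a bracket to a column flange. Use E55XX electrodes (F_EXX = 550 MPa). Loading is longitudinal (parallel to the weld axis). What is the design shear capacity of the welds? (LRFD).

Effective throat t_e = 0.707 × 4 = 2.828 mm.
Total length L = 660 mm; A_we = 2.828 × 660 = 1866 mm².
F_nw = 0.6 F_EXX = 0.6 × 550 = 330 MPa.
φR_n = 0.75 × 330 × 1866 × 10⁻³ = 462 kN.

φR_n ≈ 462 kN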